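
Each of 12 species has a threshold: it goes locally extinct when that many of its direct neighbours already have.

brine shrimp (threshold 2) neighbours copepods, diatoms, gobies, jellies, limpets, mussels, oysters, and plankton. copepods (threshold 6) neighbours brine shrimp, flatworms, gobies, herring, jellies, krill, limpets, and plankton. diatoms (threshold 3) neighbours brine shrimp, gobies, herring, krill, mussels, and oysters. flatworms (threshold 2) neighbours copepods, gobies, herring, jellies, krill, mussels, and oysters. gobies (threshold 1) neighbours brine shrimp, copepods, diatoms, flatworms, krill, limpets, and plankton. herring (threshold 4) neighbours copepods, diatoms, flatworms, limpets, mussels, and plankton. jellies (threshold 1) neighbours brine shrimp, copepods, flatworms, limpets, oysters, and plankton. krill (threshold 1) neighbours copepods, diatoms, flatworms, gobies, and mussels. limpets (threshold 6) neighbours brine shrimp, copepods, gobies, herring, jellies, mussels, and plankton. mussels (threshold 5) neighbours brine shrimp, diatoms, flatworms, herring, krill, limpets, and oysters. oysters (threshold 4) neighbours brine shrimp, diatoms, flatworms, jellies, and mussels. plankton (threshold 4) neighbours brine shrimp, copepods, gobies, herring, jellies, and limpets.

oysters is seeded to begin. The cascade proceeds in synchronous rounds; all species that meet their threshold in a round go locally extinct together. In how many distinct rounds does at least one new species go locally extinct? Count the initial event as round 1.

6

Round 1 — oysters goes locally extinct (initial).
Round 2 — checking thresholds:
  brine shrimp: 1 of 8 neighbours < 2, holds.
  diatoms: 1 of 6 neighbours < 3, holds.
  flatworms: 1 of 7 neighbours < 2, holds.
  jellies: 1 of 6 neighbours ≥ 1, goes locally extinct.
  mussels: 1 of 7 neighbours < 5, holds.
Round 3 — checking thresholds:
  brine shrimp: 2 of 8 neighbours ≥ 2, goes locally extinct.
  copepods: 1 of 8 neighbours < 6, holds.
  diatoms: 1 of 6 neighbours < 3, holds.
  flatworms: 2 of 7 neighbours ≥ 2, goes locally extinct.
  limpets: 1 of 7 neighbours < 6, holds.
  mussels: 1 of 7 neighbours < 5, holds.
  plankton: 1 of 6 neighbours < 4, holds.
Round 4 — checking thresholds:
  copepods: 3 of 8 neighbours < 6, holds.
  diatoms: 2 of 6 neighbours < 3, holds.
  gobies: 2 of 7 neighbours ≥ 1, goes locally extinct.
  herring: 1 of 6 neighbours < 4, holds.
  krill: 1 of 5 neighbours ≥ 1, goes locally extinct.
  limpets: 2 of 7 neighbours < 6, holds.
  mussels: 3 of 7 neighbours < 5, holds.
  plankton: 2 of 6 neighbours < 4, holds.
Round 5 — checking thresholds:
  copepods: 5 of 8 neighbours < 6, holds.
  diatoms: 4 of 6 neighbours ≥ 3, goes locally extinct.
  herring: 1 of 6 neighbours < 4, holds.
  limpets: 3 of 7 neighbours < 6, holds.
  mussels: 4 of 7 neighbours < 5, holds.
  plankton: 3 of 6 neighbours < 4, holds.
Round 6 — checking thresholds:
  copepods: 5 of 8 neighbours < 6, holds.
  herring: 2 of 6 neighbours < 4, holds.
  limpets: 3 of 7 neighbours < 6, holds.
  mussels: 5 of 7 neighbours ≥ 5, goes locally extinct.
  plankton: 3 of 6 neighbours < 4, holds.
Round 7 — no new extinctions; cascade stops.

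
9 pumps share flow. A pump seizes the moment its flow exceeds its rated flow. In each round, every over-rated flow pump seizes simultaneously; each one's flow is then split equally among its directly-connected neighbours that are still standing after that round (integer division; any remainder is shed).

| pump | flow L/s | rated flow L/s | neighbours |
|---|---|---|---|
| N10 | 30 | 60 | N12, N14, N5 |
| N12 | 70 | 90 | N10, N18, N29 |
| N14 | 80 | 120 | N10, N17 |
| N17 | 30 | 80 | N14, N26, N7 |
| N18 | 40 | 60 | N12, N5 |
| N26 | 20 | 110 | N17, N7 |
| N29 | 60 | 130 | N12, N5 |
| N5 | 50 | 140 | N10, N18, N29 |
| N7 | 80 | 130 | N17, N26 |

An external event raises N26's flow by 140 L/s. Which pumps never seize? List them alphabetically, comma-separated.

Round 1 — N26 at 160 > 110. N26 seizes.
  N26 sheds 160 L/s to N17, N7: 80 each.
    N17: 30+80 = 110 > 80
    N7: 80+80 = 160 > 130
Round 2 — N17, N7 seize.
  N17 sheds 110 L/s to N14: 110 each.
    N14: 80+110 = 190 > 120
  N7 sheds 160 L/s: no online neighbours, lost.
Round 3 — N14 seizes.
  N14 sheds 190 L/s to N10: 190 each.
    N10: 30+190 = 220 > 60
Round 4 — N10 seizes.
  N10 sheds 220 L/s to N12, N5: 110 each.
    N12: 70+110 = 180 > 90
    N5: 50+110 = 160 > 140
Round 5 — N12, N5 seize.
  N12 sheds 180 L/s to N18, N29: 90 each.
    N18: 40+90 = 130 > 60
    N29: 60+90 = 150 > 130
  N5 sheds 160 L/s to N18, N29: 80 each.
    N18: 130+80 = 210 > 60
    N29: 150+80 = 230 > 130
Round 6 — N18, N29 seize.
  N18 sheds 210 L/s: no online neighbours, lost.
  N29 sheds 230 L/s: no online neighbours, lost.
No further seizures.

none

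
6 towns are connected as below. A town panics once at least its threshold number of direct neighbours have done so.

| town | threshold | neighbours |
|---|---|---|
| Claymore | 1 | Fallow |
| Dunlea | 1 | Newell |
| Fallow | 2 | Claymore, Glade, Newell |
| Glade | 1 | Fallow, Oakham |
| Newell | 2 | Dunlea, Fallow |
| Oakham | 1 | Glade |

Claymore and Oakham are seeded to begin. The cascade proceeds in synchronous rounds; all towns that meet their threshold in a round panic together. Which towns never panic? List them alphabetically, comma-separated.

Round 1 — Claymore, Oakham panic (initial).
Round 2 — checking thresholds:
  Fallow: 1 of 3 neighbours < 2, not yet.
  Glade: 1 of 2 neighbours ≥ 1, panics.
Round 3 — checking thresholds:
  Fallow: 2 of 3 neighbours ≥ 2, panics.
Round 4 — no new panics; cascade stops.

Dunlea, Newell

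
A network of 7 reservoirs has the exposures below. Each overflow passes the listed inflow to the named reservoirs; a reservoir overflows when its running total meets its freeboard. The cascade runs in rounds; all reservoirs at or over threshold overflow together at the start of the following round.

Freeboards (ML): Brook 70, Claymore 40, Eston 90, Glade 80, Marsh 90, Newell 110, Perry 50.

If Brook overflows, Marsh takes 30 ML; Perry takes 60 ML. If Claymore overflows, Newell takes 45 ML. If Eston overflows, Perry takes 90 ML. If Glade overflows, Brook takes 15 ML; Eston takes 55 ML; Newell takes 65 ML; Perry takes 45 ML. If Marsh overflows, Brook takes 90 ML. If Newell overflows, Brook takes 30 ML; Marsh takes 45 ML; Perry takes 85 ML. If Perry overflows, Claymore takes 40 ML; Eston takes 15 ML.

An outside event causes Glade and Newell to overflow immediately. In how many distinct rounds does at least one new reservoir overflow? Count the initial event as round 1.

3

Round 1 — Glade, Newell overflow (initial).
  Brook: +15+30 → 45 < 70
  Eston: +55 → 55 < 90
  Marsh: +45 → 45 < 90
  Perry: +45+85 → 130 ≥ 50
Round 2 — Perry overflows.
  Claymore: +40 → 40 ≥ 40
  Eston: +15 → 70 < 90
Round 3 — Claymore overflows.
No further overflows.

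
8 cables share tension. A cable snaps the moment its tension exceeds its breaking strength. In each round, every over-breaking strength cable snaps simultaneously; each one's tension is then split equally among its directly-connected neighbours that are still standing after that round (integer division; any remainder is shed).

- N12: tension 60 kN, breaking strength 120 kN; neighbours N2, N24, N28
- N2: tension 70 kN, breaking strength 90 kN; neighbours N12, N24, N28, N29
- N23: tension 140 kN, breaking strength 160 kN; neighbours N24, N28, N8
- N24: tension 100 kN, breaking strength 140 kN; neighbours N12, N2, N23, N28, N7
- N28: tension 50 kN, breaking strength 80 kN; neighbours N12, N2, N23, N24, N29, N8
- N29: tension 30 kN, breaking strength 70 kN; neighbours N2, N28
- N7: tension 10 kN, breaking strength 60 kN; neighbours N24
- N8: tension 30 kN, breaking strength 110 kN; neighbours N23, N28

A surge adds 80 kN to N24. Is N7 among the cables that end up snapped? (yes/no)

Round 1 — N24 at 180 > 140. N24 snaps.
  N24 sheds 180 kN to N12, N2, N23, N28, N7: 36 each.
    N12: 60+36 = 96 ≤ 120
    N2: 70+36 = 106 > 90
    N23: 140+36 = 176 > 160
    N28: 50+36 = 86 > 80
    N7: 10+36 = 46 ≤ 60
Round 2 — N2, N23, N28 snap.
  N2 sheds 106 kN to N12, N29: 53 each.
    N12: 96+53 = 149 > 120
    N29: 30+53 = 83 > 70
  N23 sheds 176 kN to N8: 176 each.
    N8: 30+176 = 206 > 110
  N28 sheds 86 kN to N12, N29, N8: 28 each (2 lost).
    N12: 149+28 = 177 > 120
    N29: 83+28 = 111 > 70
    N8: 206+28 = 234 > 110
Round 3 — N12, N29, N8 snap.
  N12 sheds 177 kN: no online neighbours, lost.
  N29 sheds 111 kN: no online neighbours, lost.
  N8 sheds 234 kN: no online neighbours, lost.
No further breaks.

no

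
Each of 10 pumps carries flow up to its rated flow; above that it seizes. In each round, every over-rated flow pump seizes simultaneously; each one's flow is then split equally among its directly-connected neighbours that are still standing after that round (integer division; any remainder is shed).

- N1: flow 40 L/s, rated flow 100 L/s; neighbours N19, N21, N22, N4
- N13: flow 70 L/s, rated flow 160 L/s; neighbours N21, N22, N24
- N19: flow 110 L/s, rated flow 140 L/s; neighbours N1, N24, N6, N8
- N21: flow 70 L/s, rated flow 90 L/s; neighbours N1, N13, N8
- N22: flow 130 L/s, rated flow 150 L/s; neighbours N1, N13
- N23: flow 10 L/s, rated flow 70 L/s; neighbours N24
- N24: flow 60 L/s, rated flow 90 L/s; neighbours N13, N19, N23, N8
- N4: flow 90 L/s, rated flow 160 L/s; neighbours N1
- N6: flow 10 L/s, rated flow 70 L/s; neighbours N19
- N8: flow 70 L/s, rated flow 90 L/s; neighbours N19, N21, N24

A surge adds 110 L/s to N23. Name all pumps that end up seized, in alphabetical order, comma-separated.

Round 1 — N23 at 120 > 70. N23 seizes.
  N23 sheds 120 L/s to N24: 120 each.
    N24: 60+120 = 180 > 90
Round 2 — N24 seizes.
  N24 sheds 180 L/s to N13, N19, N8: 60 each.
    N13: 70+60 = 130 ≤ 160
    N19: 110+60 = 170 > 140
    N8: 70+60 = 130 > 90
Round 3 — N19, N8 seize.
  N19 sheds 170 L/s to N1, N6: 85 each.
    N1: 40+85 = 125 > 100
    N6: 10+85 = 95 > 70
  N8 sheds 130 L/s to N21: 130 each.
    N21: 70+130 = 200 > 90
Round 4 — N1, N21, N6 seize.
  N1 sheds 125 L/s to N22, N4: 62 each (1 lost).
    N22: 130+62 = 192 > 150
    N4: 90+62 = 152 ≤ 160
  N21 sheds 200 L/s to N13: 200 each.
    N13: 130+200 = 330 > 160
  N6 sheds 95 L/s: no online neighbours, lost.
Round 5 — N13, N22 seize.
  N13 sheds 330 L/s: no online neighbours, lost.
  N22 sheds 192 L/s: no online neighbours, lost.
No further seizures.

N1, N13, N19, N21, N22, N23, N24, N6, N8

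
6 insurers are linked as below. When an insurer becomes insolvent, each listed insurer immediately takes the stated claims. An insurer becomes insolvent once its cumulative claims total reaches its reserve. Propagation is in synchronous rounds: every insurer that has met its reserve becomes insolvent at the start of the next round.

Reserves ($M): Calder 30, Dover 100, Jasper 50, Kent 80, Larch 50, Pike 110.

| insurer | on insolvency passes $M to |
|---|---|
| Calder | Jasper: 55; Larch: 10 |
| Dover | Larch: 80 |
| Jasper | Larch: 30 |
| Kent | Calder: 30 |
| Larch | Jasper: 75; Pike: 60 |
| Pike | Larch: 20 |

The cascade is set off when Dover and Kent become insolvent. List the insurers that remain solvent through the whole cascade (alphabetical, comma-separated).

Round 1 — Dover, Kent become insolvent (initial).
  Calder: +30 → 30 ≥ 30
  Larch: +80 → 80 ≥ 50
Round 2 — Calder, Larch become insolvent.
  Jasper: +55+75 → 130 ≥ 50
  Pike: +60 → 60 < 110
Round 3 — Jasper becomes insolvent.
No further insolvencies.

Pike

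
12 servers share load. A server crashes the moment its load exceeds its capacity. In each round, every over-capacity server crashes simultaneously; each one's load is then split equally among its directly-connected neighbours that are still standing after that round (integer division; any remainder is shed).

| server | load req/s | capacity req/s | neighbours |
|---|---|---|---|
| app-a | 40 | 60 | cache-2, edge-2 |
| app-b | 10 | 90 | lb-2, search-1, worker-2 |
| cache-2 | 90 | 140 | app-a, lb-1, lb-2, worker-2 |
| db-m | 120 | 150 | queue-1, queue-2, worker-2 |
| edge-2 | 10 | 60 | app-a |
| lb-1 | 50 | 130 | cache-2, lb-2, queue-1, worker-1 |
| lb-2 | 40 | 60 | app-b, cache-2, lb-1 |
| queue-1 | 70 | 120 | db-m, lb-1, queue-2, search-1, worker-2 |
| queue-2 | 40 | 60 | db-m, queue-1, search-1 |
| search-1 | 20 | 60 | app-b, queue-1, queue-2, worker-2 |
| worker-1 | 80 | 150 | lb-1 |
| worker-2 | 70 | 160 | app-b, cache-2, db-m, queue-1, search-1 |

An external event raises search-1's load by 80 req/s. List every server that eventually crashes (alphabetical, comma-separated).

app-a, app-b, cache-2, db-m, edge-2, lb-1, lb-2, queue-1, queue-2, search-1, worker-1, worker-2

Round 1 — search-1 at 100 > 60. search-1 crashes.
  search-1 sheds 100 req/s to app-b, queue-1, queue-2, worker-2: 25 each.
    app-b: 10+25 = 35 ≤ 90
    queue-1: 70+25 = 95 ≤ 120
    queue-2: 40+25 = 65 > 60
    worker-2: 70+25 = 95 ≤ 160
Round 2 — queue-2 crashes.
  queue-2 sheds 65 req/s to db-m, queue-1: 32 each (1 lost).
    db-m: 120+32 = 152 > 150
    queue-1: 95+32 = 127 > 120
Round 3 — db-m, queue-1 crash.
  db-m sheds 152 req/s to worker-2: 152 each.
    worker-2: 95+152 = 247 > 160
  queue-1 sheds 127 req/s to lb-1, worker-2: 63 each (1 lost).
    lb-1: 50+63 = 113 ≤ 130
    worker-2: 247+63 = 310 > 160
Round 4 — worker-2 crashes.
  worker-2 sheds 310 req/s to app-b, cache-2: 155 each.
    app-b: 35+155 = 190 > 90
    cache-2: 90+155 = 245 > 140
Round 5 — app-b, cache-2 crash.
  app-b sheds 190 req/s to lb-2: 190 each.
    lb-2: 40+190 = 230 > 60
  cache-2 sheds 245 req/s to app-a, lb-1, lb-2: 81 each (2 lost).
    app-a: 40+81 = 121 > 60
    lb-1: 113+81 = 194 > 130
    lb-2: 230+81 = 311 > 60
Round 6 — app-a, lb-1, lb-2 crash.
  app-a sheds 121 req/s to edge-2: 121 each.
    edge-2: 10+121 = 131 > 60
  lb-1 sheds 194 req/s to worker-1: 194 each.
    worker-1: 80+194 = 274 > 150
  lb-2 sheds 311 req/s: no online neighbours, lost.
Round 7 — edge-2, worker-1 crash.
  edge-2 sheds 131 req/s: no online neighbours, lost.
  worker-1 sheds 274 req/s: no online neighbours, lost.
No further crashes.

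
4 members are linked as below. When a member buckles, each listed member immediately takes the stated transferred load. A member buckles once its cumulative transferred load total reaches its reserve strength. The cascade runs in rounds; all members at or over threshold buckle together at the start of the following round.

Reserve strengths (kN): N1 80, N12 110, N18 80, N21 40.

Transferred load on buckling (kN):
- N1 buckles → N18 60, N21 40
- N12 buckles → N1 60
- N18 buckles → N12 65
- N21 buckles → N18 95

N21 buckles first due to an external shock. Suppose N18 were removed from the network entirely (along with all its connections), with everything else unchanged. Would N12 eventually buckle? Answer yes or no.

With N18 removed:
Round 1 — N21 buckles (initial).
No further bucklings.

no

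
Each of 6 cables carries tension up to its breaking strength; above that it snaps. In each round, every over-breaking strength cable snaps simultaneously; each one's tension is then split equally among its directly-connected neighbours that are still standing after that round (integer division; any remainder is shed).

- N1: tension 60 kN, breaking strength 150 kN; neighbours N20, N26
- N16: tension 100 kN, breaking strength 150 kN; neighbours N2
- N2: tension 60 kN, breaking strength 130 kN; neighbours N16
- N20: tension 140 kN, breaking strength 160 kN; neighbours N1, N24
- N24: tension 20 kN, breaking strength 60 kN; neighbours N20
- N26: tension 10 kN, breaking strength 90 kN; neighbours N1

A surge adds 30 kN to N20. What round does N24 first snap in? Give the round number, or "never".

Round 1 — N20 at 170 > 160. N20 snaps.
  N20 sheds 170 kN to N1, N24: 85 each.
    N1: 60+85 = 145 ≤ 150
    N24: 20+85 = 105 > 60
Round 2 — N24 snaps.
  N24 sheds 105 kN: no online neighbours, lost.
No further breaks.

2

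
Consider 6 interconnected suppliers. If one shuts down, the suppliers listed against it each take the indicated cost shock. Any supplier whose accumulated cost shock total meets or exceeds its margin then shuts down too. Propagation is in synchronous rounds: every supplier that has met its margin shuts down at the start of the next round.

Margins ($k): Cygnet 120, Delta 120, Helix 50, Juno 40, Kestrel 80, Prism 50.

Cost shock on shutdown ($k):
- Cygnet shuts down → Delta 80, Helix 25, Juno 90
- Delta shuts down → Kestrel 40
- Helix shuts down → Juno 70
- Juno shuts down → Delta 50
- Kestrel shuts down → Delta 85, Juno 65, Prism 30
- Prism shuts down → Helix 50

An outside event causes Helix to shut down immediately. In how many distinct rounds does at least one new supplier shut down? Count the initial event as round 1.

Round 1 — Helix shuts down (initial).
  Juno: +70 → 70 ≥ 40
Round 2 — Juno shuts down.
  Delta: +50 → 50 < 120
No further shutdowns.

2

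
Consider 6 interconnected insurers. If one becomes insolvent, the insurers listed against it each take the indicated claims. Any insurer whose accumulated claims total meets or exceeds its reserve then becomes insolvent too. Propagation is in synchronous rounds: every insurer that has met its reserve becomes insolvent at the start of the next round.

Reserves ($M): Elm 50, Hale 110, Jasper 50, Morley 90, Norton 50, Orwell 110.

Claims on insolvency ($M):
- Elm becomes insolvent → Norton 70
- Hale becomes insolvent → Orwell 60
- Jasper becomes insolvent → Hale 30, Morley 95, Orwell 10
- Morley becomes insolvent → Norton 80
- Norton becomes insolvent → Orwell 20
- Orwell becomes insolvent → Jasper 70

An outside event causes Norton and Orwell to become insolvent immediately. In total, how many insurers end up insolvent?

Round 1 — Norton, Orwell become insolvent (initial).
  Jasper: +70 → 70 ≥ 50
Round 2 — Jasper becomes insolvent.
  Hale: +30 → 30 < 110
  Morley: +95 → 95 ≥ 90
Round 3 — Morley becomes insolvent.
No further insolvencies.

4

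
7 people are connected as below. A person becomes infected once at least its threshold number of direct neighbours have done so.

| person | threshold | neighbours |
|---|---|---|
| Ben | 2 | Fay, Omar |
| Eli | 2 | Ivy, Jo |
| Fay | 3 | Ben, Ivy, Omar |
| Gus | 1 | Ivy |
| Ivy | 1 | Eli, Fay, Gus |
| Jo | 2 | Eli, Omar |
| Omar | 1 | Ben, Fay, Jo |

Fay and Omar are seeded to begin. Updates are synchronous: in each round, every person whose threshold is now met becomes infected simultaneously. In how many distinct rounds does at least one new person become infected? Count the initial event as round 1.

3

Round 1 — Fay, Omar become infected (initial).
Round 2 — checking thresholds:
  Ben: 2 of 2 neighbours ≥ 2, becomes infected.
  Ivy: 1 of 3 neighbours ≥ 1, becomes infected.
  Jo: 1 of 2 neighbours < 2, below threshold.
Round 3 — checking thresholds:
  Eli: 1 of 2 neighbours < 2, below threshold.
  Gus: 1 of 1 neighbours ≥ 1, becomes infected.
  Jo: 1 of 2 neighbours < 2, below threshold.
Round 4 — no new infections; cascade stops.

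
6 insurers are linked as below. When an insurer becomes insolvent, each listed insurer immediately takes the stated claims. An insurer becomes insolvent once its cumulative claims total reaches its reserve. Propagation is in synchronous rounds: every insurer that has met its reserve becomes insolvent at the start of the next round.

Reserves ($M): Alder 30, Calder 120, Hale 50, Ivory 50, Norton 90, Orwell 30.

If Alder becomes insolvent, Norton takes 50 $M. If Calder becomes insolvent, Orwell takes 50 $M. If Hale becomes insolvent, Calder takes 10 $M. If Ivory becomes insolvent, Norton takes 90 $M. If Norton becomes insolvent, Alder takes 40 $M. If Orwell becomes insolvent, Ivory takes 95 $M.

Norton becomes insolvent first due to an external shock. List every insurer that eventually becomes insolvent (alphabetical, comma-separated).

Alder, Norton

Round 1 — Norton becomes insolvent (initial).
  Alder: +40 → 40 ≥ 30
Round 2 — Alder becomes insolvent.
No further insolvencies.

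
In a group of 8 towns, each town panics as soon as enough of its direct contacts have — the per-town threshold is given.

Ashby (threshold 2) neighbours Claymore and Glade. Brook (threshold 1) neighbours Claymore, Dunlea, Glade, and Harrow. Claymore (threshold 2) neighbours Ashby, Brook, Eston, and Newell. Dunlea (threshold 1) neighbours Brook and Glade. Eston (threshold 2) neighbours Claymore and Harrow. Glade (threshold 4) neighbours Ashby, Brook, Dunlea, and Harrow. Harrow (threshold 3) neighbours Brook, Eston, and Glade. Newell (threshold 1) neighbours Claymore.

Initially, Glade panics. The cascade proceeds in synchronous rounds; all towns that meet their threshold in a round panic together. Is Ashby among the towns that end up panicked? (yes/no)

Round 1 — Glade panics (initial).
Round 2 — checking thresholds:
  Ashby: 1 of 2 neighbours < 2, holds.
  Brook: 1 of 4 neighbours ≥ 1, panics.
  Dunlea: 1 of 2 neighbours ≥ 1, panics.
  Harrow: 1 of 3 neighbours < 3, holds.
Round 3 — no new panics; cascade stops.

no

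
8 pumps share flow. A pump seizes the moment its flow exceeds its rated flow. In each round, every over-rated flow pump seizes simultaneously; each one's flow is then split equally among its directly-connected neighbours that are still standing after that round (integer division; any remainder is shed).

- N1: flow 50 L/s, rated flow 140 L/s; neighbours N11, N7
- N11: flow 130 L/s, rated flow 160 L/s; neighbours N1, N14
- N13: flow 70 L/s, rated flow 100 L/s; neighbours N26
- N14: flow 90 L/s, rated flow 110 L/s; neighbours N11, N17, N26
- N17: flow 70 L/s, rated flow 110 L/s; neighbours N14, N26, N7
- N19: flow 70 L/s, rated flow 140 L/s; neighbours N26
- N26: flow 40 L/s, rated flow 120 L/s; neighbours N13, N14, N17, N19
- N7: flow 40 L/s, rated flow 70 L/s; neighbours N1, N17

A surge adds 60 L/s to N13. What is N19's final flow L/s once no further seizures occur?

126

Round 1 — N13 at 130 > 100. N13 seizes.
  N13 sheds 130 L/s to N26: 130 each.
    N26: 40+130 = 170 > 120
Round 2 — N26 seizes.
  N26 sheds 170 L/s to N14, N17, N19: 56 each (2 lost).
    N14: 90+56 = 146 > 110
    N17: 70+56 = 126 > 110
    N19: 70+56 = 126 ≤ 140
Round 3 — N14, N17 seize.
  N14 sheds 146 L/s to N11: 146 each.
    N11: 130+146 = 276 > 160
  N17 sheds 126 L/s to N7: 126 each.
    N7: 40+126 = 166 > 70
Round 4 — N11, N7 seize.
  N11 sheds 276 L/s to N1: 276 each.
    N1: 50+276 = 326 > 140
  N7 sheds 166 L/s to N1: 166 each.
    N1: 326+166 = 492 > 140
Round 5 — N1 seizes.
  N1 sheds 492 L/s: no online neighbours, lost.
No further seizures.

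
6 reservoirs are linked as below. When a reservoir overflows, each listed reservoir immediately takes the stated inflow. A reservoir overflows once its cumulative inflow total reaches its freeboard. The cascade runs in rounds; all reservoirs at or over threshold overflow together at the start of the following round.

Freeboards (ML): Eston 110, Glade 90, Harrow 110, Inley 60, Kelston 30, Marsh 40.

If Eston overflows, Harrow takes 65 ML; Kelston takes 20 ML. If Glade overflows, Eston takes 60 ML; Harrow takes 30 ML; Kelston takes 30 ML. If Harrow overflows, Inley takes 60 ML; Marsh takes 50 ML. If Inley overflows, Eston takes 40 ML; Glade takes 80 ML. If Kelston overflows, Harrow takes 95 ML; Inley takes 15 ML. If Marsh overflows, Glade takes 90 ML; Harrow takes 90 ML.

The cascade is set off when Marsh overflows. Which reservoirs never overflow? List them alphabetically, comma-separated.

Eston

Round 1 — Marsh overflows (initial).
  Glade: +90 → 90 ≥ 90
  Harrow: +90 → 90 < 110
Round 2 — Glade overflows.
  Eston: +60 → 60 < 110
  Harrow: +30 → 120 ≥ 110
  Kelston: +30 → 30 ≥ 30
Round 3 — Harrow, Kelston overflow.
  Inley: +60+15 → 75 ≥ 60
Round 4 — Inley overflows.
  Eston: +40 → 100 < 110
No further overflows.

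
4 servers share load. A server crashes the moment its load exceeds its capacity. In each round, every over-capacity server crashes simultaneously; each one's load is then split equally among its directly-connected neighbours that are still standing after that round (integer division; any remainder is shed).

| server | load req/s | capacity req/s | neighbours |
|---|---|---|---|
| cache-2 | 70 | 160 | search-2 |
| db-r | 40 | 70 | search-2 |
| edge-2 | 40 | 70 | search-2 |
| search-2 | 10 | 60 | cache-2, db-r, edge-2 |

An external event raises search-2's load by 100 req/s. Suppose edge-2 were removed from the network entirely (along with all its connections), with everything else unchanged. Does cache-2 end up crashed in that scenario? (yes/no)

With edge-2 removed:
Round 1 — search-2 at 110 > 60. search-2 crashes.
  search-2 sheds 110 req/s to cache-2, db-r: 55 each.
    cache-2: 70+55 = 125 ≤ 160
    db-r: 40+55 = 95 > 70
Round 2 — db-r crashes.
  db-r sheds 95 req/s: no online neighbours, lost.
No further crashes.

no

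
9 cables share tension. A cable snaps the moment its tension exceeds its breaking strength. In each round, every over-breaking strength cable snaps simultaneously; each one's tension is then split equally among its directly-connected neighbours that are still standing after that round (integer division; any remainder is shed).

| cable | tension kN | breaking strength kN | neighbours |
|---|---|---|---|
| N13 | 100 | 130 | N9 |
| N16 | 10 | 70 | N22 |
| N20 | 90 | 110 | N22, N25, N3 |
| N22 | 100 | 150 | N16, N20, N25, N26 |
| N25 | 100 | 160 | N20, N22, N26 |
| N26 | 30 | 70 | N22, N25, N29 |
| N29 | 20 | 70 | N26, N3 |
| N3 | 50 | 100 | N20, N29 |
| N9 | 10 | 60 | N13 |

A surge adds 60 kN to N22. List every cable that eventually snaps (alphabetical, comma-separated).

Round 1 — N22 at 160 > 150. N22 snaps.
  N22 sheds 160 kN to N16, N20, N25, N26: 40 each.
    N16: 10+40 = 50 ≤ 70
    N20: 90+40 = 130 > 110
    N25: 100+40 = 140 ≤ 160
    N26: 30+40 = 70 ≤ 70
Round 2 — N20 snaps.
  N20 sheds 130 kN to N25, N3: 65 each.
    N25: 140+65 = 205 > 160
    N3: 50+65 = 115 > 100
Round 3 — N25, N3 snap.
  N25 sheds 205 kN to N26: 205 each.
    N26: 70+205 = 275 > 70
  N3 sheds 115 kN to N29: 115 each.
    N29: 20+115 = 135 > 70
Round 4 — N26, N29 snap.
  N26 sheds 275 kN: no online neighbours, lost.
  N29 sheds 135 kN: no online neighbours, lost.
No further breaks.

N20, N22, N25, N26, N29, N3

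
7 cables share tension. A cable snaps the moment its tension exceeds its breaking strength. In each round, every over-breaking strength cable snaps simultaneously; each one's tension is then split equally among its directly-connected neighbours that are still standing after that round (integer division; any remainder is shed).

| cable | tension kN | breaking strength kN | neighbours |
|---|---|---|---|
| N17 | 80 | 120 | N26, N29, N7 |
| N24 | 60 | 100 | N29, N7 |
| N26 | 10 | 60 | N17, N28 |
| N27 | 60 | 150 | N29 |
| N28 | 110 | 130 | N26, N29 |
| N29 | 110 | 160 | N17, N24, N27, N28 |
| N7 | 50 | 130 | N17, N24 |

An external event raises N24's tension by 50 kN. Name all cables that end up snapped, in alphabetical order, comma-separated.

N17, N24, N26, N28, N29, N7

Round 1 — N24 at 110 > 100. N24 snaps.
  N24 sheds 110 kN to N29, N7: 55 each.
    N29: 110+55 = 165 > 160
    N7: 50+55 = 105 ≤ 130
Round 2 — N29 snaps.
  N29 sheds 165 kN to N17, N27, N28: 55 each.
    N17: 80+55 = 135 > 120
    N27: 60+55 = 115 ≤ 150
    N28: 110+55 = 165 > 130
Round 3 — N17, N28 snap.
  N17 sheds 135 kN to N26, N7: 67 each (1 lost).
    N26: 10+67 = 77 > 60
    N7: 105+67 = 172 > 130
  N28 sheds 165 kN to N26: 165 each.
    N26: 77+165 = 242 > 60
Round 4 — N26, N7 snap.
  N26 sheds 242 kN: no online neighbours, lost.
  N7 sheds 172 kN: no online neighbours, lost.
No further breaks.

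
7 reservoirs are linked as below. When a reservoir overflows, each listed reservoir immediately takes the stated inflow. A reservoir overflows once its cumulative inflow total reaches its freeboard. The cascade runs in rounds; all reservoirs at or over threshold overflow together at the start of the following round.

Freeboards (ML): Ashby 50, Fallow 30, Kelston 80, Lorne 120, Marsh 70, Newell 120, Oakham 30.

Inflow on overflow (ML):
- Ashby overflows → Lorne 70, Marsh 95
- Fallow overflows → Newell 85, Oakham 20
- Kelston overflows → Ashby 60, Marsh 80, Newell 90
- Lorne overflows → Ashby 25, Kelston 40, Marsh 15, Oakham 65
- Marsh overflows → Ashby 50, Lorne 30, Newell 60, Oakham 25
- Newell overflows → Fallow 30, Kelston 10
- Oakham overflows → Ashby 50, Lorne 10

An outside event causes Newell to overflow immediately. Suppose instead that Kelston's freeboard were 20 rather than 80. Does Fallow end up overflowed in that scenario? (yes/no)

With Kelston's freeboard at 20:
Round 1 — Newell overflows (initial).
  Fallow: +30 → 30 ≥ 30
  Kelston: +10 → 10 < 20
Round 2 — Fallow overflows.
  Oakham: +20 → 20 < 30
No further overflows.

yes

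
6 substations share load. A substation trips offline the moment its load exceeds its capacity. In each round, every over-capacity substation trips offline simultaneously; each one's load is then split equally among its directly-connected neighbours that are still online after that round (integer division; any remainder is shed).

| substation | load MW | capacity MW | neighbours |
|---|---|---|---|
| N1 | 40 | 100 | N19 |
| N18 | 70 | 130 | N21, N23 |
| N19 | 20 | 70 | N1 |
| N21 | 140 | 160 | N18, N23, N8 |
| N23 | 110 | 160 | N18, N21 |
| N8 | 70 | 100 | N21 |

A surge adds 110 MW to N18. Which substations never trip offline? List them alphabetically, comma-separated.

N1, N19

Round 1 — N18 at 180 > 130. N18 trips offline.
  N18 sheds 180 MW to N21, N23: 90 each.
    N21: 140+90 = 230 > 160
    N23: 110+90 = 200 > 160
Round 2 — N21, N23 trip offline.
  N21 sheds 230 MW to N8: 230 each.
    N8: 70+230 = 300 > 100
  N23 sheds 200 MW: no online neighbours, lost.
Round 3 — N8 trips offline.
  N8 sheds 300 MW: no online neighbours, lost.
No further trips.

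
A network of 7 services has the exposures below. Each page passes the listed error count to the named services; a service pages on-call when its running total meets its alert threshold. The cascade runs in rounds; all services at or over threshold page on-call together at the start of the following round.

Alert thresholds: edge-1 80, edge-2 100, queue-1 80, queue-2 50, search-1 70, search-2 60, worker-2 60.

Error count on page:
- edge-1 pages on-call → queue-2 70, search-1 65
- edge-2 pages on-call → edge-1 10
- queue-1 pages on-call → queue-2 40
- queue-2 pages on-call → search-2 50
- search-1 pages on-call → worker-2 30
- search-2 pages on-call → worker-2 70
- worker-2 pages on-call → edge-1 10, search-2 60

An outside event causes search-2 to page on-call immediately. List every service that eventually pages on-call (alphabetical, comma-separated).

Round 1 — search-2 pages on-call (initial).
  worker-2: +70 → 70 ≥ 60
Round 2 — worker-2 pages on-call.
  edge-1: +10 → 10 < 80
No further pages.

search-2, worker-2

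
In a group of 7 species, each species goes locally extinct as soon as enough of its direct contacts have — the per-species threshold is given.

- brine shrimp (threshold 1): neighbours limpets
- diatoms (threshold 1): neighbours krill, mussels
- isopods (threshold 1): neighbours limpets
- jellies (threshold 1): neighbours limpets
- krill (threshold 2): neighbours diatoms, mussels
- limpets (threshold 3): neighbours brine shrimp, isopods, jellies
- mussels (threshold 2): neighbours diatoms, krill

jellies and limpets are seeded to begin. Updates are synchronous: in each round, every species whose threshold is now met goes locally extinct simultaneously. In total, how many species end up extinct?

4

Round 1 — jellies, limpets go locally extinct (initial).
Round 2 — checking thresholds:
  brine shrimp: 1 of 1 neighbours ≥ 1, goes locally extinct.
  isopods: 1 of 1 neighbours ≥ 1, goes locally extinct.
Round 3 — no new extinctions; cascade stops.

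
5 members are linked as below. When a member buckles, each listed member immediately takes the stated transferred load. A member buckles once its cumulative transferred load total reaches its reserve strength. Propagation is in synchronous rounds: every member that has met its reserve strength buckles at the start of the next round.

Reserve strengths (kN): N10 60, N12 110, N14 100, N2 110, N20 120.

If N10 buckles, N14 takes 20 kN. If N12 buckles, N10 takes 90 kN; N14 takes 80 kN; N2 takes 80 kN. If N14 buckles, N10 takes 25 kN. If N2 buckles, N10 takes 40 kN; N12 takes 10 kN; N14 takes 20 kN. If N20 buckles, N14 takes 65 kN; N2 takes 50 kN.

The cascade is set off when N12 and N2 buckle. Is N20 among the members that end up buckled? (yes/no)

no

Round 1 — N12, N2 buckle (initial).
  N10: +90+40 → 130 ≥ 60
  N14: +80+20 → 100 ≥ 100
Round 2 — N10, N14 buckle.
No further bucklings.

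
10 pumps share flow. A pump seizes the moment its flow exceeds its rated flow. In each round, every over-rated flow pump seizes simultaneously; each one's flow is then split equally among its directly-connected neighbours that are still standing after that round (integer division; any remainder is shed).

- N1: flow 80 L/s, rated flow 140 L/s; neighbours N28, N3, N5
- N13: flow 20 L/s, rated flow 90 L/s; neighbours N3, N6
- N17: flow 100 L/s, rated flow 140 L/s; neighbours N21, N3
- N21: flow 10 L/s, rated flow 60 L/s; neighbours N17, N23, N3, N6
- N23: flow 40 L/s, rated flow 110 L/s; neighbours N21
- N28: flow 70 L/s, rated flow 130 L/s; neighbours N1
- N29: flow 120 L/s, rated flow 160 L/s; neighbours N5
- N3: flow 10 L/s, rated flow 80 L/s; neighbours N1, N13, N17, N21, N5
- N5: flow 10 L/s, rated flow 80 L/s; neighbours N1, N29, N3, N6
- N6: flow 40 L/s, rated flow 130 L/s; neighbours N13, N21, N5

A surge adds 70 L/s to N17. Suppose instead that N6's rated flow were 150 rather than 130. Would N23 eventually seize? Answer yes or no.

With N6's rated flow at 150:
Round 1 — N17 at 170 > 140. N17 seizes.
  N17 sheds 170 L/s to N21, N3: 85 each.
    N21: 10+85 = 95 > 60
    N3: 10+85 = 95 > 80
Round 2 — N21, N3 seize.
  N21 sheds 95 L/s to N23, N6: 47 each (1 lost).
    N23: 40+47 = 87 ≤ 110
    N6: 40+47 = 87 ≤ 150
  N3 sheds 95 L/s to N1, N13, N5: 31 each (2 lost).
    N1: 80+31 = 111 ≤ 140
    N13: 20+31 = 51 ≤ 90
    N5: 10+31 = 41 ≤ 80
No further seizures.

no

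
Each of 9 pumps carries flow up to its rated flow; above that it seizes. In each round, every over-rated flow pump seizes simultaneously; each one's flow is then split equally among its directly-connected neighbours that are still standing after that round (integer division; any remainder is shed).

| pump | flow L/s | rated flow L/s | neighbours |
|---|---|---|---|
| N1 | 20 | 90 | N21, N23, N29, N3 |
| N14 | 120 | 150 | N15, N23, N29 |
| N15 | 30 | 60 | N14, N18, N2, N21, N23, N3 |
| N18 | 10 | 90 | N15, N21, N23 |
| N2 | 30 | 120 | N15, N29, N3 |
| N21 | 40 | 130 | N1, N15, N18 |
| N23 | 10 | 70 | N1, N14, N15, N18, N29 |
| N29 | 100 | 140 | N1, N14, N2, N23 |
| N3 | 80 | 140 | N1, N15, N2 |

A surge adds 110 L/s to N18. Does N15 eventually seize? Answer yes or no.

yes

Round 1 — N18 at 120 > 90. N18 seizes.
  N18 sheds 120 L/s to N15, N21, N23: 40 each.
    N15: 30+40 = 70 > 60
    N21: 40+40 = 80 ≤ 130
    N23: 10+40 = 50 ≤ 70
Round 2 — N15 seizes.
  N15 sheds 70 L/s to N14, N2, N21, N23, N3: 14 each.
    N14: 120+14 = 134 ≤ 150
    N2: 30+14 = 44 ≤ 120
    N21: 80+14 = 94 ≤ 130
    N23: 50+14 = 64 ≤ 70
    N3: 80+14 = 94 ≤ 140
No further seizures.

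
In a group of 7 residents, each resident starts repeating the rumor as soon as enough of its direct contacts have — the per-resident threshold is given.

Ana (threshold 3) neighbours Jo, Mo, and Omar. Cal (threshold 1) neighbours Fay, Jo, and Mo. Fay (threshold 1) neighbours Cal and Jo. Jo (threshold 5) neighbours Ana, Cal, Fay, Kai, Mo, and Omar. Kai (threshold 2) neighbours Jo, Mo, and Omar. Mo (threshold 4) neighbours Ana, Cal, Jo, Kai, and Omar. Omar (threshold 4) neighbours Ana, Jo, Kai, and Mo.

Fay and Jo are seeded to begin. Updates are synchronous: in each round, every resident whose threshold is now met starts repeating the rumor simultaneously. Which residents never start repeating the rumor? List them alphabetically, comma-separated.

Round 1 — Fay, Jo start repeating the rumor (initial).
Round 2 — checking thresholds:
  Ana: 1 of 3 neighbours < 3, not yet.
  Cal: 2 of 3 neighbours ≥ 1, starts repeating the rumor.
  Kai: 1 of 3 neighbours < 2, not yet.
  Mo: 1 of 5 neighbours < 4, not yet.
  Omar: 1 of 4 neighbours < 4, not yet.
Round 3 — no new spreads; cascade stops.

Ana, Kai, Mo, Omar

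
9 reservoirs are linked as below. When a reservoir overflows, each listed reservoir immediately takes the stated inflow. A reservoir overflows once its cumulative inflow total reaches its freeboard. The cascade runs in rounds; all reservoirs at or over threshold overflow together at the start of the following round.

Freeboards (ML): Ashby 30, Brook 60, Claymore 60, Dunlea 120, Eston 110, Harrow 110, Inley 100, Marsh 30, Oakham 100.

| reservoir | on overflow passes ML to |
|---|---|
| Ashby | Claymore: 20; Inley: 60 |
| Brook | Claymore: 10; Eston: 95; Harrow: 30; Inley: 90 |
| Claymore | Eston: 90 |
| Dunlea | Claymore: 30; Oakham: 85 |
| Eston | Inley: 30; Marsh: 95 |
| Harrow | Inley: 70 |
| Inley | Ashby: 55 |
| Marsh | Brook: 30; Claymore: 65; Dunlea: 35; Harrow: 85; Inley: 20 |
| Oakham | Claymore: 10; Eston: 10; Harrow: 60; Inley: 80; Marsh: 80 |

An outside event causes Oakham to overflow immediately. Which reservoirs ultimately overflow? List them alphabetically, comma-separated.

Ashby, Claymore, Harrow, Inley, Marsh, Oakham

Round 1 — Oakham overflows (initial).
  Claymore: +10 → 10 < 60
  Eston: +10 → 10 < 110
  Harrow: +60 → 60 < 110
  Inley: +80 → 80 < 100
  Marsh: +80 → 80 ≥ 30
Round 2 — Marsh overflows.
  Brook: +30 → 30 < 60
  Claymore: +65 → 75 ≥ 60
  Dunlea: +35 → 35 < 120
  Harrow: +85 → 145 ≥ 110
  Inley: +20 → 100 ≥ 100
Round 3 — Claymore, Harrow, Inley overflow.
  Ashby: +55 → 55 ≥ 30
  Eston: +90 → 100 < 110
Round 4 — Ashby overflows.
No further overflows.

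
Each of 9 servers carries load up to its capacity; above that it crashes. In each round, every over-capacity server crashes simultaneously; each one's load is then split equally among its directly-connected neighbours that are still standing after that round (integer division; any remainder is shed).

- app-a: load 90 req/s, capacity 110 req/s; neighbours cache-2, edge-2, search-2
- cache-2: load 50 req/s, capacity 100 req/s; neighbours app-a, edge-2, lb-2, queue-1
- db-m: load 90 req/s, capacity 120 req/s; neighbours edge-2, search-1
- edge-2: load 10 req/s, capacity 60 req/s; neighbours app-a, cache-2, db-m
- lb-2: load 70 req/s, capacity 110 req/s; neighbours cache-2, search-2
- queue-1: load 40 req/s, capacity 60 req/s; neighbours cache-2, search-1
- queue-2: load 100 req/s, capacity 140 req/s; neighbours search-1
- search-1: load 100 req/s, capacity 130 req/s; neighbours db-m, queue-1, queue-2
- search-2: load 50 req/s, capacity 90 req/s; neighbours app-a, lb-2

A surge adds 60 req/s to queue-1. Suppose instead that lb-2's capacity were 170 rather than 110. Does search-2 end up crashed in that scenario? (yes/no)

yes

With lb-2's capacity at 170:
Round 1 — queue-1 at 100 > 60. queue-1 crashes.
  queue-1 sheds 100 req/s to cache-2, search-1: 50 each.
    cache-2: 50+50 = 100 ≤ 100
    search-1: 100+50 = 150 > 130
Round 2 — search-1 crashes.
  search-1 sheds 150 req/s to db-m, queue-2: 75 each.
    db-m: 90+75 = 165 > 120
    queue-2: 100+75 = 175 > 140
Round 3 — db-m, queue-2 crash.
  db-m sheds 165 req/s to edge-2: 165 each.
    edge-2: 10+165 = 175 > 60
  queue-2 sheds 175 req/s: no online neighbours, lost.
Round 4 — edge-2 crashes.
  edge-2 sheds 175 req/s to app-a, cache-2: 87 each (1 lost).
    app-a: 90+87 = 177 > 110
    cache-2: 100+87 = 187 > 100
Round 5 — app-a, cache-2 crash.
  app-a sheds 177 req/s to search-2: 177 each.
    search-2: 50+177 = 227 > 90
  cache-2 sheds 187 req/s to lb-2: 187 each.
    lb-2: 70+187 = 257 > 170
Round 6 — lb-2, search-2 crash.
  lb-2 sheds 257 req/s: no online neighbours, lost.
  search-2 sheds 227 req/s: no online neighbours, lost.
No further crashes.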